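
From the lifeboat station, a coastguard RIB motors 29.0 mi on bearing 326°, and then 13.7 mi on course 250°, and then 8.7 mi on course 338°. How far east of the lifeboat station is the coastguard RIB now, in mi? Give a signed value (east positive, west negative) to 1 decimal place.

Leg 1 (326°, 29.0 mi): east 29.0 sin 326° = -16.22, north 29.0 cos 326° = 24.04
Leg 2 (250°, 13.7 mi): east 13.7 sin 250° = -12.87, north 13.7 cos 250° = -4.69
Leg 3 (338°, 8.7 mi): east 8.7 sin 338° = -3.26, north 8.7 cos 338° = 8.07
Net east component: -32.35 mi.

-32.3 mi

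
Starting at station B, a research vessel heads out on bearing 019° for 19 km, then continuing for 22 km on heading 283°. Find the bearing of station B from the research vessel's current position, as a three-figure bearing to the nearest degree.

146°

Leg 1 (019°, 19 km): east 19 sin 19° = 6.19, north 19 cos 19° = 17.96
Leg 2 (283°, 22 km): east 22 sin 283° = -21.44, north 22 cos 283° = 4.95
Net displacement: -15.25 east, 22.91 north. Direction back to start is (15.25, -22.91): bearing = atan2(15.25, -22.91) mod 360° = 146.35° ≈ 146°.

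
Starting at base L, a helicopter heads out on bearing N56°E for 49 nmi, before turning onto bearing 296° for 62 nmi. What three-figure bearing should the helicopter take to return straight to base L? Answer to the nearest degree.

Leg 1 (N56°E, 49 nmi): east 49 sin 56° = 40.62, north 49 cos 56° = 27.40
Leg 2 (296°, 62 nmi): east 62 sin 296° = -55.73, north 62 cos 296° = 27.18
Net displacement: -15.10 east, 54.58 north. Direction back to start is (15.10, -54.58): bearing = atan2(15.10, -54.58) mod 360° = 164.53° ≈ 165°.

165°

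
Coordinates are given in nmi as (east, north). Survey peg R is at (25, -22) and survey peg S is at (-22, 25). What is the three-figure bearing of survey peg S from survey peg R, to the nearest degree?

Δeast = -22 − 25 = -47.00; Δnorth = 25 − -22 = 47.00.
Bearing = atan2(Δeast, Δnorth) mod 360° = 315.00° ≈ 315°.

315°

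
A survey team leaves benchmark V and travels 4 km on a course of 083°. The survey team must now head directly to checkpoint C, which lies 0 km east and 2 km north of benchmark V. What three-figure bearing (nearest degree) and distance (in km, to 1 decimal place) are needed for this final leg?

291°, 4.2 km

Leg 1 (083°, 4 km): east 4 sin 83° = 3.97, north 4 cos 83° = 0.49
Current position: (3.97, 0.49). Target: (0, 2). Remaining: Δeast = -3.97, Δnorth = 1.51.
Bearing = atan2(-3.97, 1.51) mod 360° = 290.86°; distance = √((-3.97)² + (1.51)²) = 4.249 km.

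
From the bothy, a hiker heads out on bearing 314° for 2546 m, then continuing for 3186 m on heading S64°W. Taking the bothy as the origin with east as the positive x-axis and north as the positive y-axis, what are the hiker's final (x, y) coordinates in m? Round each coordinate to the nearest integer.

(-4695, 372)

Leg 1 (314°, 2546 m): east 2546 sin 314° = -1831.44, north 2546 cos 314° = 1768.60
Leg 2 (S64°W, 3186 m): east 3186 sin 244° = -2863.56, north 3186 cos 244° = -1396.65
Summing: -4695.00 m east, 371.95 m north → (-4695, 372).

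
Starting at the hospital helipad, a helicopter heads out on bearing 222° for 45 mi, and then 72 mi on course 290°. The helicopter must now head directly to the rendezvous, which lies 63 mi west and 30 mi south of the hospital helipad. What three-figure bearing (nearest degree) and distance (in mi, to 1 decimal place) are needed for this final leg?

Leg 1 (222°, 45 mi): east 45 sin 222° = -30.11, north 45 cos 222° = -33.44
Leg 2 (290°, 72 mi): east 72 sin 290° = -67.66, north 72 cos 290° = 24.63
Current position: (-97.77, -8.82). Target: (-63, -30). Remaining: Δeast = 34.77, Δnorth = -21.18.
Bearing = atan2(34.77, -21.18) mod 360° = 121.35°; distance = √((34.77)² + (-21.18)²) = 40.714 mi.

121°, 40.7 mi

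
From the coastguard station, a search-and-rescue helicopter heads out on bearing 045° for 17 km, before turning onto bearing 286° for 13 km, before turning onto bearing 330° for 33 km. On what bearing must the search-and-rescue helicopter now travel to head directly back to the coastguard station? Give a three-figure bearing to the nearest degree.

Leg 1 (045°, 17 km): east 17 sin 45° = 12.02, north 17 cos 45° = 12.02
Leg 2 (286°, 13 km): east 13 sin 286° = -12.50, north 13 cos 286° = 3.58
Leg 3 (330°, 33 km): east 33 sin 330° = -16.50, north 33 cos 330° = 28.58
Net displacement: -16.98 east, 44.18 north. Direction back to start is (16.98, -44.18): bearing = atan2(16.98, -44.18) mod 360° = 158.98° ≈ 159°.

159°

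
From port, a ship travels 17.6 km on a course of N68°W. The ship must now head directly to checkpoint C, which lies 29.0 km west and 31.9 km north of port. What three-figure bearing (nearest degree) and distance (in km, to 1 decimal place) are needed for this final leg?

333°, 28.3 km

Leg 1 (N68°W, 17.6 km): east 17.6 sin 292° = -16.32, north 17.6 cos 292° = 6.59
Current position: (-16.32, 6.59). Target: (-29.0, 31.9). Remaining: Δeast = -12.68, Δnorth = 25.31.
Bearing = atan2(-12.68, 25.31) mod 360° = 333.38°; distance = √((-12.68)² + (25.31)²) = 28.307 km.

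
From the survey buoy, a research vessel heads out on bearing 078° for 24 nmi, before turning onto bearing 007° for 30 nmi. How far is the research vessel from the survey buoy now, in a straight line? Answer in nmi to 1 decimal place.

44.1 nmi

Leg 1 (078°, 24 nmi): east 24 sin 78° = 23.48, north 24 cos 78° = 4.99
Leg 2 (007°, 30 nmi): east 30 sin 7° = 3.66, north 30 cos 7° = 29.78
Net: 27.13 east, 34.77 north. Distance = √((27.13)² + (34.77)²) = 44.100 nmi.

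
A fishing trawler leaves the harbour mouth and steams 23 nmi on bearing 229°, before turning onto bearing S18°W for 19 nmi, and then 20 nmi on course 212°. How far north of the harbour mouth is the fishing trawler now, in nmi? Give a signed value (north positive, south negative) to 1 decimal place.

Leg 1 (229°, 23 nmi): east 23 sin 229° = -17.36, north 23 cos 229° = -15.09
Leg 2 (S18°W, 19 nmi): east 19 sin 198° = -5.87, north 19 cos 198° = -18.07
Leg 3 (212°, 20 nmi): east 20 sin 212° = -10.60, north 20 cos 212° = -16.96
Net north component: -50.12 nmi.

-50.1 nmi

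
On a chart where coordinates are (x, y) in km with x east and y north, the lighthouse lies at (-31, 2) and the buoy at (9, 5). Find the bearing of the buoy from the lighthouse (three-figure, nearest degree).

086°

Δeast = 9 − -31 = 40.00; Δnorth = 5 − 2 = 3.00.
Bearing = atan2(Δeast, Δnorth) mod 360° = 85.71° ≈ 086°.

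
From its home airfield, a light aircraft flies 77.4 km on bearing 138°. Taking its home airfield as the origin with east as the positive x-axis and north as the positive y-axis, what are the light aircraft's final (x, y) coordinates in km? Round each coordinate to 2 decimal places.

Leg 1 (138°, 77.4 km): east 77.4 sin 138° = 51.79, north 77.4 cos 138° = -57.52
Summing: 51.79 km east, -57.52 km north → (51.79, -57.52).

(51.79, -57.52)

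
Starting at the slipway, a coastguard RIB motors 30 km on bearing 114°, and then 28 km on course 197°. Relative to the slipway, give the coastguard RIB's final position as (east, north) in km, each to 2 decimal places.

Leg 1 (114°, 30 km): east 30 sin 114° = 27.41, north 30 cos 114° = -12.20
Leg 2 (197°, 28 km): east 28 sin 197° = -8.19, north 28 cos 197° = -26.78
Summing: 19.22 km east, -38.98 km north → (19.22, -38.98).

(19.22, -38.98)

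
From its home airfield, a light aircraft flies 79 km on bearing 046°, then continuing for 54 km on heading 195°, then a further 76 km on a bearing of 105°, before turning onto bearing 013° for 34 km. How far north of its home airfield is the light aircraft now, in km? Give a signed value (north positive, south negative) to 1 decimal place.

16.2 km

Leg 1 (046°, 79 km): east 79 sin 46° = 56.83, north 79 cos 46° = 54.88
Leg 2 (195°, 54 km): east 54 sin 195° = -13.98, north 54 cos 195° = -52.16
Leg 3 (105°, 76 km): east 76 sin 105° = 73.41, north 76 cos 105° = -19.67
Leg 4 (013°, 34 km): east 34 sin 13° = 7.65, north 34 cos 13° = 33.13
Net north component: 16.18 km.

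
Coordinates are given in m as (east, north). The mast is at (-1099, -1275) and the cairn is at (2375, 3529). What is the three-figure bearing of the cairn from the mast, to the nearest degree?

036°

Δeast = 2375 − -1099 = 3474.00; Δnorth = 3529 − -1275 = 4804.00.
Bearing = atan2(Δeast, Δnorth) mod 360° = 35.87° ≈ 036°.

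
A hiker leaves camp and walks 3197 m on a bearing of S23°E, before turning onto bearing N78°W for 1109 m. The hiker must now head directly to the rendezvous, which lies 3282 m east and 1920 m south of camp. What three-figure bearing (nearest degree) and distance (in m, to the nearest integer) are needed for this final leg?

Leg 1 (S23°E, 3197 m): east 3197 sin 157° = 1249.17, north 3197 cos 157° = -2942.85
Leg 2 (N78°W, 1109 m): east 1109 sin 282° = -1084.77, north 1109 cos 282° = 230.57
Current position: (164.40, -2712.28). Target: (3282, -1920). Remaining: Δeast = 3117.60, Δnorth = 792.28.
Bearing = atan2(3117.60, 792.28) mod 360° = 75.74°; distance = √((3117.60)² + (792.28)²) = 3216.695 m.

076°, 3217 m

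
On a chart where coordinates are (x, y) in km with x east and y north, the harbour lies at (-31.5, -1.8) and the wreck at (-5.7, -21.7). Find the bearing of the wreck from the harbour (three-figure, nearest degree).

128°

Δeast = -5.7 − -31.5 = 25.80; Δnorth = -21.7 − -1.8 = -19.90.
Bearing = atan2(Δeast, Δnorth) mod 360° = 127.64° ≈ 128°.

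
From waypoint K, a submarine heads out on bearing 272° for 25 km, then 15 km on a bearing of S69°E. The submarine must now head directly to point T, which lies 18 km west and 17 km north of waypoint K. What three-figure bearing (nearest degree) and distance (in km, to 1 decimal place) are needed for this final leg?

342°, 22.6 km

Leg 1 (272°, 25 km): east 25 sin 272° = -24.98, north 25 cos 272° = 0.87
Leg 2 (S69°E, 15 km): east 15 sin 111° = 14.00, north 15 cos 111° = -5.38
Current position: (-10.98, -4.50). Target: (-18, 17). Remaining: Δeast = -7.02, Δnorth = 21.50.
Bearing = atan2(-7.02, 21.50) mod 360° = 341.92°; distance = √((-7.02)² + (21.50)²) = 22.620 km.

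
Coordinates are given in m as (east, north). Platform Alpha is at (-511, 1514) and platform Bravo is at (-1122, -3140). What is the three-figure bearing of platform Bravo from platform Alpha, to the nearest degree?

Δeast = -1122 − -511 = -611.00; Δnorth = -3140 − 1514 = -4654.00.
Bearing = atan2(Δeast, Δnorth) mod 360° = 187.48° ≈ 187°.

187°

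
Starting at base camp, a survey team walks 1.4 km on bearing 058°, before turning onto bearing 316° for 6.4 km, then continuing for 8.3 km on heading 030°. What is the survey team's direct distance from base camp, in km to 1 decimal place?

Leg 1 (058°, 1.4 km): east 1.4 sin 58° = 1.19, north 1.4 cos 58° = 0.74
Leg 2 (316°, 6.4 km): east 6.4 sin 316° = -4.45, north 6.4 cos 316° = 4.60
Leg 3 (030°, 8.3 km): east 8.3 sin 30° = 4.15, north 8.3 cos 30° = 7.19
Net: 0.89 east, 12.53 north. Distance = √((0.89)² + (12.53)²) = 12.565 km.

12.6 km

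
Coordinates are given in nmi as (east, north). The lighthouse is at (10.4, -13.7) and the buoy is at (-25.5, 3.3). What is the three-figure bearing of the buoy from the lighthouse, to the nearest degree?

295°

Δeast = -25.5 − 10.4 = -35.90; Δnorth = 3.3 − -13.7 = 17.00.
Bearing = atan2(Δeast, Δnorth) mod 360° = 295.34° ≈ 295°.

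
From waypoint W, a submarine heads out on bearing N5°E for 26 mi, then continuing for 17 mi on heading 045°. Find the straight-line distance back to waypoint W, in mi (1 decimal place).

Leg 1 (N5°E, 26 mi): east 26 sin 5° = 2.27, north 26 cos 5° = 25.90
Leg 2 (045°, 17 mi): east 17 sin 45° = 12.02, north 17 cos 45° = 12.02
Net: 14.29 east, 37.92 north. Distance = √((14.29)² + (37.92)²) = 40.524 mi.

40.5 mi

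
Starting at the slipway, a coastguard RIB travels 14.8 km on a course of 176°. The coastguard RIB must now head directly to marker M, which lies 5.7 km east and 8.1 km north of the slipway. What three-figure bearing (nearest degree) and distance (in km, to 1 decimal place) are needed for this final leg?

Leg 1 (176°, 14.8 km): east 14.8 sin 176° = 1.03, north 14.8 cos 176° = -14.76
Current position: (1.03, -14.76). Target: (5.7, 8.1). Remaining: Δeast = 4.67, Δnorth = 22.86.
Bearing = atan2(4.67, 22.86) mod 360° = 11.54°; distance = √((4.67)² + (22.86)²) = 23.336 km.

012°, 23.3 km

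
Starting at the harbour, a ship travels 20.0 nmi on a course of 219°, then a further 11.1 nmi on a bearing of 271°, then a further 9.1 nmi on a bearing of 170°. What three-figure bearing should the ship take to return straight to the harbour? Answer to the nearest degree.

042°

Leg 1 (219°, 20.0 nmi): east 20.0 sin 219° = -12.59, north 20.0 cos 219° = -15.54
Leg 2 (271°, 11.1 nmi): east 11.1 sin 271° = -11.10, north 11.1 cos 271° = 0.19
Leg 3 (170°, 9.1 nmi): east 9.1 sin 170° = 1.58, north 9.1 cos 170° = -8.96
Net displacement: -22.10 east, -24.31 north. Direction back to start is (22.10, 24.31): bearing = atan2(22.10, 24.31) mod 360° = 42.28° ≈ 042°.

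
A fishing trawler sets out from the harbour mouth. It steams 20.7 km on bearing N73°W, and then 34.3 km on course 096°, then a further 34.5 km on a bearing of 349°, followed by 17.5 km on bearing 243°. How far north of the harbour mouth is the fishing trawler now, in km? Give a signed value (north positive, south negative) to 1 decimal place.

Leg 1 (N73°W, 20.7 km): east 20.7 sin 287° = -19.80, north 20.7 cos 287° = 6.05
Leg 2 (096°, 34.3 km): east 34.3 sin 96° = 34.11, north 34.3 cos 96° = -3.59
Leg 3 (349°, 34.5 km): east 34.5 sin 349° = -6.58, north 34.5 cos 349° = 33.87
Leg 4 (243°, 17.5 km): east 17.5 sin 243° = -15.59, north 17.5 cos 243° = -7.94
Net north component: 28.39 km.

28.4 km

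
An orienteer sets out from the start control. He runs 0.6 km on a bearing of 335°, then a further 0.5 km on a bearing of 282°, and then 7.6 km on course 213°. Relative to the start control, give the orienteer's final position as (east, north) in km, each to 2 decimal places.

Leg 1 (335°, 0.6 km): east 0.6 sin 335° = -0.25, north 0.6 cos 335° = 0.54
Leg 2 (282°, 0.5 km): east 0.5 sin 282° = -0.49, north 0.5 cos 282° = 0.10
Leg 3 (213°, 7.6 km): east 7.6 sin 213° = -4.14, north 7.6 cos 213° = -6.37
Summing: -4.88 km east, -5.73 km north → (-4.88, -5.73).

(-4.88, -5.73)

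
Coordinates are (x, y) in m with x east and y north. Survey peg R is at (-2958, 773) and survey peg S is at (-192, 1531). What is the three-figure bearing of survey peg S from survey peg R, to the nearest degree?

075°

Δeast = -192 − -2958 = 2766.00; Δnorth = 1531 − 773 = 758.00.
Bearing = atan2(Δeast, Δnorth) mod 360° = 74.67° ≈ 075°.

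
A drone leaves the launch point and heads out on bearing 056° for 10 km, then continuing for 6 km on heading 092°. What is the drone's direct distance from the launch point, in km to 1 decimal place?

Leg 1 (056°, 10 km): east 10 sin 56° = 8.29, north 10 cos 56° = 5.59
Leg 2 (092°, 6 km): east 6 sin 92° = 6.00, north 6 cos 92° = -0.21
Net: 14.29 east, 5.38 north. Distance = √((14.29)² + (5.38)²) = 15.267 km.

15.3 km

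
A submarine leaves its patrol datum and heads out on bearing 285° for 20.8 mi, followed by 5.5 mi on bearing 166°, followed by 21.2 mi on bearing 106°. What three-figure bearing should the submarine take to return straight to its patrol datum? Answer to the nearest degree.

Leg 1 (285°, 20.8 mi): east 20.8 sin 285° = -20.09, north 20.8 cos 285° = 5.38
Leg 2 (166°, 5.5 mi): east 5.5 sin 166° = 1.33, north 5.5 cos 166° = -5.34
Leg 3 (106°, 21.2 mi): east 21.2 sin 106° = 20.38, north 21.2 cos 106° = -5.84
Net displacement: 1.62 east, -5.80 north. Direction back to start is (-1.62, 5.80): bearing = atan2(-1.62, 5.80) mod 360° = 344.40° ≈ 344°.

344°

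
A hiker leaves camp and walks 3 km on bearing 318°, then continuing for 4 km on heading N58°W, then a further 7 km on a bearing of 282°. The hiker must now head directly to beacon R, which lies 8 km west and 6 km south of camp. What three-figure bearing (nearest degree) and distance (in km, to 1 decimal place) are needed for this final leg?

160°, 12.5 km

Leg 1 (318°, 3 km): east 3 sin 318° = -2.01, north 3 cos 318° = 2.23
Leg 2 (N58°W, 4 km): east 4 sin 302° = -3.39, north 4 cos 302° = 2.12
Leg 3 (282°, 7 km): east 7 sin 282° = -6.85, north 7 cos 282° = 1.46
Current position: (-12.25, 5.80). Target: (-8, -6). Remaining: Δeast = 4.25, Δnorth = -11.80.
Bearing = atan2(4.25, -11.80) mod 360° = 160.21°; distance = √((4.25)² + (-11.80)²) = 12.545 km.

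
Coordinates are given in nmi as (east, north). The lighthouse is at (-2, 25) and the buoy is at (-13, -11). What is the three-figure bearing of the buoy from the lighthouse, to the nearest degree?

197°

Δeast = -13 − -2 = -11.00; Δnorth = -11 − 25 = -36.00.
Bearing = atan2(Δeast, Δnorth) mod 360° = 196.99° ≈ 197°.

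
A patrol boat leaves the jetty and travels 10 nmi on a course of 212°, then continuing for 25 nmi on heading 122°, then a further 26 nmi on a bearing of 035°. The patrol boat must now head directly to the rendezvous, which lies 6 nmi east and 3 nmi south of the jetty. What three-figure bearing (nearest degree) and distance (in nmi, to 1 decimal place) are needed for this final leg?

Leg 1 (212°, 10 nmi): east 10 sin 212° = -5.30, north 10 cos 212° = -8.48
Leg 2 (122°, 25 nmi): east 25 sin 122° = 21.20, north 25 cos 122° = -13.25
Leg 3 (035°, 26 nmi): east 26 sin 35° = 14.91, north 26 cos 35° = 21.30
Current position: (30.81, -0.43). Target: (6, -3). Remaining: Δeast = -24.81, Δnorth = -2.57.
Bearing = atan2(-24.81, -2.57) mod 360° = 264.09°; distance = √((-24.81)² + (-2.57)²) = 24.948 nmi.

264°, 24.9 nmi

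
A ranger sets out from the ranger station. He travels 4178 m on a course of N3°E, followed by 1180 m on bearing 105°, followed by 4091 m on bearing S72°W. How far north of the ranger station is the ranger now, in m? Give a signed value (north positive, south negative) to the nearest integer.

2603 m

Leg 1 (N3°E, 4178 m): east 4178 sin 3° = 218.66, north 4178 cos 3° = 4172.27
Leg 2 (105°, 1180 m): east 1180 sin 105° = 1139.79, north 1180 cos 105° = -305.41
Leg 3 (S72°W, 4091 m): east 4091 sin 252° = -3890.77, north 4091 cos 252° = -1264.19
Net north component: 2602.68 m.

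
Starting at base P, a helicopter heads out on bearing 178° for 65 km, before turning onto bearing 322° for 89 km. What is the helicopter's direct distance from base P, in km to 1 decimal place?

52.8 km

Leg 1 (178°, 65 km): east 65 sin 178° = 2.27, north 65 cos 178° = -64.96
Leg 2 (322°, 89 km): east 89 sin 322° = -54.79, north 89 cos 322° = 70.13
Net: -52.53 east, 5.17 north. Distance = √((-52.53)² + (5.17)²) = 52.779 km.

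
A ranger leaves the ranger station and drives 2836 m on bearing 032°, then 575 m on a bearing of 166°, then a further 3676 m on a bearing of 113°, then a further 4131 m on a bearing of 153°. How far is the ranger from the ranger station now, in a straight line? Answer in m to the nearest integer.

7637 m

Leg 1 (032°, 2836 m): east 2836 sin 32° = 1502.85, north 2836 cos 32° = 2405.06
Leg 2 (166°, 575 m): east 575 sin 166° = 139.11, north 575 cos 166° = -557.92
Leg 3 (113°, 3676 m): east 3676 sin 113° = 3383.78, north 3676 cos 113° = -1436.33
Leg 4 (153°, 4131 m): east 4131 sin 153° = 1875.43, north 4131 cos 153° = -3680.75
Net: 6901.17 east, -3269.93 north. Distance = √((6901.17)² + (-3269.93)²) = 7636.658 m.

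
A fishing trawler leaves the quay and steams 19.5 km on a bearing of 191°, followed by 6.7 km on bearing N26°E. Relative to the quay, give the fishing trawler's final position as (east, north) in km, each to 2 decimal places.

Leg 1 (191°, 19.5 km): east 19.5 sin 191° = -3.72, north 19.5 cos 191° = -19.14
Leg 2 (N26°E, 6.7 km): east 6.7 sin 26° = 2.94, north 6.7 cos 26° = 6.02
Summing: -0.78 km east, -13.12 km north → (-0.78, -13.12).

(-0.78, -13.12)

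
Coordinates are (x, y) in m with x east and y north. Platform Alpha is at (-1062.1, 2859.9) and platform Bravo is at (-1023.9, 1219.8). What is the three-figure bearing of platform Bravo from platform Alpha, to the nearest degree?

179°

Δeast = -1023.9 − -1062.1 = 38.20; Δnorth = 1219.8 − 2859.9 = -1640.10.
Bearing = atan2(Δeast, Δnorth) mod 360° = 178.67° ≈ 179°.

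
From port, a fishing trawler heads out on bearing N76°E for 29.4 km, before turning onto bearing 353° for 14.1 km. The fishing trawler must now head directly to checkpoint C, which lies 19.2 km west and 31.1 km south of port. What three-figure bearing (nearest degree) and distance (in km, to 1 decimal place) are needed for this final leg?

221°, 69.6 km

Leg 1 (N76°E, 29.4 km): east 29.4 sin 76° = 28.53, north 29.4 cos 76° = 7.11
Leg 2 (353°, 14.1 km): east 14.1 sin 353° = -1.72, north 14.1 cos 353° = 13.99
Current position: (26.81, 21.11). Target: (-19.2, -31.1). Remaining: Δeast = -46.01, Δnorth = -52.21.
Bearing = atan2(-46.01, -52.21) mod 360° = 221.39°; distance = √((-46.01)² + (-52.21)²) = 69.587 km.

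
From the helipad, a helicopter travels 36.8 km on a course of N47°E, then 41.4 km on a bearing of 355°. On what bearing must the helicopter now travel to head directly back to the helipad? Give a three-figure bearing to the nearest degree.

Leg 1 (N47°E, 36.8 km): east 36.8 sin 47° = 26.91, north 36.8 cos 47° = 25.10
Leg 2 (355°, 41.4 km): east 41.4 sin 355° = -3.61, north 41.4 cos 355° = 41.24
Net displacement: 23.31 east, 66.34 north. Direction back to start is (-23.31, -66.34): bearing = atan2(-23.31, -66.34) mod 360° = 199.36° ≈ 199°.

199°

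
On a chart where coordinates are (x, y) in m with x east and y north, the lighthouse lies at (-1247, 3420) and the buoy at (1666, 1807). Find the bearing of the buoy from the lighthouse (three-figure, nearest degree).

Δeast = 1666 − -1247 = 2913.00; Δnorth = 1807 − 3420 = -1613.00.
Bearing = atan2(Δeast, Δnorth) mod 360° = 118.97° ≈ 119°.

119°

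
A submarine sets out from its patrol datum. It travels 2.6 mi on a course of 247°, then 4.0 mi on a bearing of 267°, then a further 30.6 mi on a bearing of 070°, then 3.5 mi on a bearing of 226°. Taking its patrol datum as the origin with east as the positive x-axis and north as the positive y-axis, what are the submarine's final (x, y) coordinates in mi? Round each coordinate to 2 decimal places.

(19.85, 6.81)

Leg 1 (247°, 2.6 mi): east 2.6 sin 247° = -2.39, north 2.6 cos 247° = -1.02
Leg 2 (267°, 4.0 mi): east 4.0 sin 267° = -3.99, north 4.0 cos 267° = -0.21
Leg 3 (070°, 30.6 mi): east 30.6 sin 70° = 28.75, north 30.6 cos 70° = 10.47
Leg 4 (226°, 3.5 mi): east 3.5 sin 226° = -2.52, north 3.5 cos 226° = -2.43
Summing: 19.85 mi east, 6.81 mi north → (19.85, 6.81).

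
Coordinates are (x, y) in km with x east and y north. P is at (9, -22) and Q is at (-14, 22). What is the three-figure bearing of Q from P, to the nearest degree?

332°

Δeast = -14 − 9 = -23.00; Δnorth = 22 − -22 = 44.00.
Bearing = atan2(Δeast, Δnorth) mod 360° = 332.40° ≈ 332°.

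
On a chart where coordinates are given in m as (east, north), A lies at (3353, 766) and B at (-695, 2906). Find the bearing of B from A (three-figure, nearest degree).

Δeast = -695 − 3353 = -4048.00; Δnorth = 2906 − 766 = 2140.00.
Bearing = atan2(Δeast, Δnorth) mod 360° = 297.86° ≈ 298°.

298°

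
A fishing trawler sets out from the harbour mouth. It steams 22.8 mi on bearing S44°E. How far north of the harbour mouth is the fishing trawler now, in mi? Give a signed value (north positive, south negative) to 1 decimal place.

Leg 1 (S44°E, 22.8 mi): east 22.8 sin 136° = 15.84, north 22.8 cos 136° = -16.40
Net north component: -16.40 mi.

-16.4 mi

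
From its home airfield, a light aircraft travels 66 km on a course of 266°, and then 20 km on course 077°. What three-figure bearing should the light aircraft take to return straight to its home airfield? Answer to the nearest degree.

090°

Leg 1 (266°, 66 km): east 66 sin 266° = -65.84, north 66 cos 266° = -4.60
Leg 2 (077°, 20 km): east 20 sin 77° = 19.49, north 20 cos 77° = 4.50
Net displacement: -46.35 east, -0.10 north. Direction back to start is (46.35, 0.10): bearing = atan2(46.35, 0.10) mod 360° = 89.87° ≈ 090°.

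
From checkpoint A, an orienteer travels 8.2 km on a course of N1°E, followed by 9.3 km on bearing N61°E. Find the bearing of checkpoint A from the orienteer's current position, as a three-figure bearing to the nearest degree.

213°

Leg 1 (N1°E, 8.2 km): east 8.2 sin 1° = 0.14, north 8.2 cos 1° = 8.20
Leg 2 (N61°E, 9.3 km): east 9.3 sin 61° = 8.13, north 9.3 cos 61° = 4.51
Net displacement: 8.28 east, 12.71 north. Direction back to start is (-8.28, -12.71): bearing = atan2(-8.28, -12.71) mod 360° = 213.08° ≈ 213°.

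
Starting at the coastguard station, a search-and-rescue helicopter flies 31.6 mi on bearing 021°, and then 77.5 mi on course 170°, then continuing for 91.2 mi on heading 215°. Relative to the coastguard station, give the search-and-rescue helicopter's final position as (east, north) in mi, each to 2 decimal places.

Leg 1 (021°, 31.6 mi): east 31.6 sin 21° = 11.32, north 31.6 cos 21° = 29.50
Leg 2 (170°, 77.5 mi): east 77.5 sin 170° = 13.46, north 77.5 cos 170° = -76.32
Leg 3 (215°, 91.2 mi): east 91.2 sin 215° = -52.31, north 91.2 cos 215° = -74.71
Summing: -27.53 mi east, -121.53 mi north → (-27.53, -121.53).

(-27.53, -121.53)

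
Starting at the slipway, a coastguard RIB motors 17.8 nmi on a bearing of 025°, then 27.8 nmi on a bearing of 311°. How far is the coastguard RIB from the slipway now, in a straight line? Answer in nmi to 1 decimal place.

36.9 nmi

Leg 1 (025°, 17.8 nmi): east 17.8 sin 25° = 7.52, north 17.8 cos 25° = 16.13
Leg 2 (311°, 27.8 nmi): east 27.8 sin 311° = -20.98, north 27.8 cos 311° = 18.24
Net: -13.46 east, 34.37 north. Distance = √((-13.46)² + (34.37)²) = 36.912 nmi.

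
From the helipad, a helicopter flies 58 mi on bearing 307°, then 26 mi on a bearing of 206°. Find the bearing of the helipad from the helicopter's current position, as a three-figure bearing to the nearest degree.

Leg 1 (307°, 58 mi): east 58 sin 307° = -46.32, north 58 cos 307° = 34.91
Leg 2 (206°, 26 mi): east 26 sin 206° = -11.40, north 26 cos 206° = -23.37
Net displacement: -57.72 east, 11.54 north. Direction back to start is (57.72, -11.54): bearing = atan2(57.72, -11.54) mod 360° = 101.30° ≈ 101°.

101°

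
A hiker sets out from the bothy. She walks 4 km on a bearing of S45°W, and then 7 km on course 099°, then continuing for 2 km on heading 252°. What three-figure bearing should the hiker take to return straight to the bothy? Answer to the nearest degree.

Leg 1 (S45°W, 4 km): east 4 sin 225° = -2.83, north 4 cos 225° = -2.83
Leg 2 (099°, 7 km): east 7 sin 99° = 6.91, north 7 cos 99° = -1.10
Leg 3 (252°, 2 km): east 2 sin 252° = -1.90, north 2 cos 252° = -0.62
Net displacement: 2.18 east, -4.54 north. Direction back to start is (-2.18, 4.54): bearing = atan2(-2.18, 4.54) mod 360° = 334.32° ≈ 334°.

334°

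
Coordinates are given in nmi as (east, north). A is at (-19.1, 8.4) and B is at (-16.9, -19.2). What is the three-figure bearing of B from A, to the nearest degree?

175°

Δeast = -16.9 − -19.1 = 2.20; Δnorth = -19.2 − 8.4 = -27.60.
Bearing = atan2(Δeast, Δnorth) mod 360° = 175.44° ≈ 175°.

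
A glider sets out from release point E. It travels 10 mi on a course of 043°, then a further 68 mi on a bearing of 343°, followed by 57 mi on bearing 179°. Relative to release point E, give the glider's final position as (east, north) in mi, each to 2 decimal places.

(-12.07, 15.35)

Leg 1 (043°, 10 mi): east 10 sin 43° = 6.82, north 10 cos 43° = 7.31
Leg 2 (343°, 68 mi): east 68 sin 343° = -19.88, north 68 cos 343° = 65.03
Leg 3 (179°, 57 mi): east 57 sin 179° = 0.99, north 57 cos 179° = -56.99
Summing: -12.07 mi east, 15.35 mi north → (-12.07, 15.35).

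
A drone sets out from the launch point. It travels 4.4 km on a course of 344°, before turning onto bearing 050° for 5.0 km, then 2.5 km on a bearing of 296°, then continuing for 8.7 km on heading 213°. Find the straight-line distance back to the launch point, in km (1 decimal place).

Leg 1 (344°, 4.4 km): east 4.4 sin 344° = -1.21, north 4.4 cos 344° = 4.23
Leg 2 (050°, 5.0 km): east 5.0 sin 50° = 3.83, north 5.0 cos 50° = 3.21
Leg 3 (296°, 2.5 km): east 2.5 sin 296° = -2.25, north 2.5 cos 296° = 1.10
Leg 4 (213°, 8.7 km): east 8.7 sin 213° = -4.74, north 8.7 cos 213° = -7.30
Net: -4.37 east, 1.24 north. Distance = √((-4.37)² + (1.24)²) = 4.541 km.

4.5 km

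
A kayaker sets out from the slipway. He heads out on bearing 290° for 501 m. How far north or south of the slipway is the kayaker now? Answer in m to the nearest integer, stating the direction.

171 m north

Leg 1 (290°, 501 m): east 501 sin 290° = -470.79, north 501 cos 290° = 171.35
Net north component: 171.35 m.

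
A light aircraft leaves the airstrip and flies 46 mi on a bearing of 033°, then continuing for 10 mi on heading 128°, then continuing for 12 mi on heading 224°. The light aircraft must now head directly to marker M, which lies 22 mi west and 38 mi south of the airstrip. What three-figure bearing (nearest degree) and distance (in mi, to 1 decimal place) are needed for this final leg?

Leg 1 (033°, 46 mi): east 46 sin 33° = 25.05, north 46 cos 33° = 38.58
Leg 2 (128°, 10 mi): east 10 sin 128° = 7.88, north 10 cos 128° = -6.16
Leg 3 (224°, 12 mi): east 12 sin 224° = -8.34, north 12 cos 224° = -8.63
Current position: (24.60, 23.79). Target: (-22, -38). Remaining: Δeast = -46.60, Δnorth = -61.79.
Bearing = atan2(-46.60, -61.79) mod 360° = 217.02°; distance = √((-46.60)² + (-61.79)²) = 77.391 mi.

217°, 77.4 mi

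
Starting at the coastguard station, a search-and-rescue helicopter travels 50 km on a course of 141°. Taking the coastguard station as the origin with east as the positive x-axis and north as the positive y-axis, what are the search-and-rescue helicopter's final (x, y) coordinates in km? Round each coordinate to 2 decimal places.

(31.47, -38.86)

Leg 1 (141°, 50 km): east 50 sin 141° = 31.47, north 50 cos 141° = -38.86
Summing: 31.47 km east, -38.86 km north → (31.47, -38.86).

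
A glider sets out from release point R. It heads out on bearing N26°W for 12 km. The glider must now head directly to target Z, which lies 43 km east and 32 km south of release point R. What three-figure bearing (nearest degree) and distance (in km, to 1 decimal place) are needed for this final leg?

Leg 1 (N26°W, 12 km): east 12 sin 334° = -5.26, north 12 cos 334° = 10.79
Current position: (-5.26, 10.79). Target: (43, -32). Remaining: Δeast = 48.26, Δnorth = -42.79.
Bearing = atan2(48.26, -42.79) mod 360° = 131.56°; distance = √((48.26)² + (-42.79)²) = 64.496 km.

132°, 64.5 km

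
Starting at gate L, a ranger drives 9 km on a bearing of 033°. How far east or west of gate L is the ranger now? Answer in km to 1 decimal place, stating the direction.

4.9 km east

Leg 1 (033°, 9 km): east 9 sin 33° = 4.90, north 9 cos 33° = 7.55
Net east component: 4.90 km.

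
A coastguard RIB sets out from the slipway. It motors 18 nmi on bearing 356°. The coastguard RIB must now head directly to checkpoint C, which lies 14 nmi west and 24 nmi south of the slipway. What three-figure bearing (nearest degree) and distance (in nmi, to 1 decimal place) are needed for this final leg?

197°, 43.8 nmi

Leg 1 (356°, 18 nmi): east 18 sin 356° = -1.26, north 18 cos 356° = 17.96
Current position: (-1.26, 17.96). Target: (-14, -24). Remaining: Δeast = -12.74, Δnorth = -41.96.
Bearing = atan2(-12.74, -41.96) mod 360° = 196.90°; distance = √((-12.74)² + (-41.96)²) = 43.849 nmi.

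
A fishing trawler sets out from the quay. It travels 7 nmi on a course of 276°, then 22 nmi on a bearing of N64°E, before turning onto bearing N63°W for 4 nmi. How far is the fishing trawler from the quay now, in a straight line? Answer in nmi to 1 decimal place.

Leg 1 (276°, 7 nmi): east 7 sin 276° = -6.96, north 7 cos 276° = 0.73
Leg 2 (N64°E, 22 nmi): east 22 sin 64° = 19.77, north 22 cos 64° = 9.64
Leg 3 (N63°W, 4 nmi): east 4 sin 297° = -3.56, north 4 cos 297° = 1.82
Net: 9.25 east, 12.19 north. Distance = √((9.25)² + (12.19)²) = 15.302 nmi.

15.3 nmi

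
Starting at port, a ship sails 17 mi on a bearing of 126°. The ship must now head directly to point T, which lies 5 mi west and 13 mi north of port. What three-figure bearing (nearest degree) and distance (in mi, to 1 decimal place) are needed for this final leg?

Leg 1 (126°, 17 mi): east 17 sin 126° = 13.75, north 17 cos 126° = -9.99
Current position: (13.75, -9.99). Target: (-5, 13). Remaining: Δeast = -18.75, Δnorth = 22.99.
Bearing = atan2(-18.75, 22.99) mod 360° = 320.80°; distance = √((-18.75)² + (22.99)²) = 29.670 mi.

321°, 29.7 mi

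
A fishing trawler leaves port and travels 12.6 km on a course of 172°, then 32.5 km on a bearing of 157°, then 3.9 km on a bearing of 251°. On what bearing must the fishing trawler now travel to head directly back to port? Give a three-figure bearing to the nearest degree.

Leg 1 (172°, 12.6 km): east 12.6 sin 172° = 1.75, north 12.6 cos 172° = -12.48
Leg 2 (157°, 32.5 km): east 32.5 sin 157° = 12.70, north 32.5 cos 157° = -29.92
Leg 3 (251°, 3.9 km): east 3.9 sin 251° = -3.69, north 3.9 cos 251° = -1.27
Net displacement: 10.76 east, -43.66 north. Direction back to start is (-10.76, 43.66): bearing = atan2(-10.76, 43.66) mod 360° = 346.15° ≈ 346°.

346°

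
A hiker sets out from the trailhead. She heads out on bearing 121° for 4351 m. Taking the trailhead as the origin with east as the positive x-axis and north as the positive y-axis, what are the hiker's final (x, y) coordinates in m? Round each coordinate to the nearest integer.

Leg 1 (121°, 4351 m): east 4351 sin 121° = 3729.53, north 4351 cos 121° = -2240.93
Summing: 3729.53 m east, -2240.93 m north → (3730, -2241).

(3730, -2241)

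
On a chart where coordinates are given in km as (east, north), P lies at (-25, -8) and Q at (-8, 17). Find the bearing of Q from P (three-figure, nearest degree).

034°

Δeast = -8 − -25 = 17.00; Δnorth = 17 − -8 = 25.00.
Bearing = atan2(Δeast, Δnorth) mod 360° = 34.22° ≈ 034°.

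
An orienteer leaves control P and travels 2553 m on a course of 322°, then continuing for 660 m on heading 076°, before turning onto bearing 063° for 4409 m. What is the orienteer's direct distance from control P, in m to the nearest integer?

Leg 1 (322°, 2553 m): east 2553 sin 322° = -1571.78, north 2553 cos 322° = 2011.79
Leg 2 (076°, 660 m): east 660 sin 76° = 640.40, north 660 cos 76° = 159.67
Leg 3 (063°, 4409 m): east 4409 sin 63° = 3928.45, north 4409 cos 63° = 2001.64
Net: 2997.06 east, 4173.10 north. Distance = √((2997.06)² + (4173.10)²) = 5137.817 m.

5138 m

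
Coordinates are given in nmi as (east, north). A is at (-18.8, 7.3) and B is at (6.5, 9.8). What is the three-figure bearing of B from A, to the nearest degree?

Δeast = 6.5 − -18.8 = 25.30; Δnorth = 9.8 − 7.3 = 2.50.
Bearing = atan2(Δeast, Δnorth) mod 360° = 84.36° ≈ 084°.

084°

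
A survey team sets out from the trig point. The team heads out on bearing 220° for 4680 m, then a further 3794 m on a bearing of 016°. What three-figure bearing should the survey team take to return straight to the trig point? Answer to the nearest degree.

Leg 1 (220°, 4680 m): east 4680 sin 220° = -3008.25, north 4680 cos 220° = -3585.09
Leg 2 (016°, 3794 m): east 3794 sin 16° = 1045.77, north 3794 cos 16° = 3647.03
Net displacement: -1962.48 east, 61.94 north. Direction back to start is (1962.48, -61.94): bearing = atan2(1962.48, -61.94) mod 360° = 91.81° ≈ 092°.

092°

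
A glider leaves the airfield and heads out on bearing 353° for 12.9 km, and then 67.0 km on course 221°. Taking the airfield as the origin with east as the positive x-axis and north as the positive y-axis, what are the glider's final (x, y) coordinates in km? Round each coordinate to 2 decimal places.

Leg 1 (353°, 12.9 km): east 12.9 sin 353° = -1.57, north 12.9 cos 353° = 12.80
Leg 2 (221°, 67.0 km): east 67.0 sin 221° = -43.96, north 67.0 cos 221° = -50.57
Summing: -45.53 km east, -37.76 km north → (-45.53, -37.76).

(-45.53, -37.76)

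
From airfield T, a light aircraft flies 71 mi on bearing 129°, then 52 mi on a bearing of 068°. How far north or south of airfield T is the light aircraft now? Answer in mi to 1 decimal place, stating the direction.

Leg 1 (129°, 71 mi): east 71 sin 129° = 55.18, north 71 cos 129° = -44.68
Leg 2 (068°, 52 mi): east 52 sin 68° = 48.21, north 52 cos 68° = 19.48
Net north component: -25.20 mi.

25.2 mi south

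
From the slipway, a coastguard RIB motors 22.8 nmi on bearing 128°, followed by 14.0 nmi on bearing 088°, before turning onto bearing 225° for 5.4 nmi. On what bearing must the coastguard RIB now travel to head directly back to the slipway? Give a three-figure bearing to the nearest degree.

Leg 1 (128°, 22.8 nmi): east 22.8 sin 128° = 17.97, north 22.8 cos 128° = -14.04
Leg 2 (088°, 14.0 nmi): east 14.0 sin 88° = 13.99, north 14.0 cos 88° = 0.49
Leg 3 (225°, 5.4 nmi): east 5.4 sin 225° = -3.82, north 5.4 cos 225° = -3.82
Net displacement: 28.14 east, -17.37 north. Direction back to start is (-28.14, 17.37): bearing = atan2(-28.14, 17.37) mod 360° = 301.68° ≈ 302°.

302°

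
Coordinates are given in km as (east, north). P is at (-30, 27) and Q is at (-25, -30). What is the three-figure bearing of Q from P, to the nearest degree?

Δeast = -25 − -30 = 5.00; Δnorth = -30 − 27 = -57.00.
Bearing = atan2(Δeast, Δnorth) mod 360° = 174.99° ≈ 175°.

175°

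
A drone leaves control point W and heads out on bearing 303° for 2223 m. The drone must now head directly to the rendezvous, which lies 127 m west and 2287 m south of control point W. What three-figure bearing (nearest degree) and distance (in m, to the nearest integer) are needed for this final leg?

154°, 3905 m

Leg 1 (303°, 2223 m): east 2223 sin 303° = -1864.36, north 2223 cos 303° = 1210.73
Current position: (-1864.36, 1210.73). Target: (-127, -2287). Remaining: Δeast = 1737.36, Δnorth = -3497.73.
Bearing = atan2(1737.36, -3497.73) mod 360° = 153.59°; distance = √((1737.36)² + (-3497.73)²) = 3905.454 m.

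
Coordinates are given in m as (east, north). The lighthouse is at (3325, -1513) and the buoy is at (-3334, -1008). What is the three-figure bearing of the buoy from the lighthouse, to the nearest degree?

Δeast = -3334 − 3325 = -6659.00; Δnorth = -1008 − -1513 = 505.00.
Bearing = atan2(Δeast, Δnorth) mod 360° = 274.34° ≈ 274°.

274°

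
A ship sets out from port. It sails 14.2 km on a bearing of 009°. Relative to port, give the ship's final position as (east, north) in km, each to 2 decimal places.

(2.22, 14.03)

Leg 1 (009°, 14.2 km): east 14.2 sin 9° = 2.22, north 14.2 cos 9° = 14.03
Summing: 2.22 km east, 14.03 km north → (2.22, 14.03).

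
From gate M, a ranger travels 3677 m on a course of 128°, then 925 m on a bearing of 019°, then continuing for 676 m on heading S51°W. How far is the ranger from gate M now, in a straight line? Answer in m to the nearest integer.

3231 m

Leg 1 (128°, 3677 m): east 3677 sin 128° = 2897.52, north 3677 cos 128° = -2263.79
Leg 2 (019°, 925 m): east 925 sin 19° = 301.15, north 925 cos 19° = 874.60
Leg 3 (S51°W, 676 m): east 676 sin 231° = -525.35, north 676 cos 231° = -425.42
Net: 2673.32 east, -1814.60 north. Distance = √((2673.32)² + (-1814.60)²) = 3231.006 m.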